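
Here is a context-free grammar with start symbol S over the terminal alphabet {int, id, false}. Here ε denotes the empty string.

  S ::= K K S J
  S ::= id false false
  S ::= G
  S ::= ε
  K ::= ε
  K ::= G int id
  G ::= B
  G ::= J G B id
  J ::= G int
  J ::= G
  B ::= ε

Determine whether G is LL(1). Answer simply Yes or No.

FIRST(S) = {ε, id, int}
FIRST(K) = {ε, id, int}
FIRST(G) = {ε, id, int}
FIRST(J) = {ε, id, int}
FIRST(B) = {ε}
FOLLOW(S) = {$, id, int}
FOLLOW(K) = {$, id, int}
FOLLOW(G) = {$, id, int}
FOLLOW(J) = {$, id, int}
FOLLOW(B) = {$, id, int}
Cell M[G, id] receives both G ::= B and G ::= J G B id — the grammar is not LL(1).

No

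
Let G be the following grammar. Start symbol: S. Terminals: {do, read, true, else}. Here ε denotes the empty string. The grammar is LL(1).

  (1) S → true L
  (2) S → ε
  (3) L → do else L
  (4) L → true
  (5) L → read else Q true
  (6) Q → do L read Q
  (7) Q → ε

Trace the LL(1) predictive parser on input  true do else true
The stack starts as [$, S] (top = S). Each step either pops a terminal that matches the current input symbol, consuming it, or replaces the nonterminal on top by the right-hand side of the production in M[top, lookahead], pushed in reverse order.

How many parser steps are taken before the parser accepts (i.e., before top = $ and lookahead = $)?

7

step 1: stack=$ S  input=true do else true $  — expand S → true L
step 2: stack=$ L true  input=true do else true $  — match true
step 3: stack=$ L  input=do else true $  — expand L → do else L
step 4: stack=$ L else do  input=do else true $  — match do
step 5: stack=$ L else  input=else true $  — match else
step 6: stack=$ L  input=true $  — expand L → true
step 7: stack=$ true  input=true $  — match true
Accept reached after 7 steps.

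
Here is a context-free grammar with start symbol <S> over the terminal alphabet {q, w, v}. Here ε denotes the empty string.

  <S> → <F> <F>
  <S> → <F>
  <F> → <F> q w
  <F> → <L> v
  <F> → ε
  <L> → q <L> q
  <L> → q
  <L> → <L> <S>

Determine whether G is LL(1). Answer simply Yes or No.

FIRST(<S>) = {ε, q}
FIRST(<F>) = {ε, q}
FIRST(<L>) = {q}
FOLLOW(<S>) = {$, q, v}
FOLLOW(<F>) = {$, q, v}
FOLLOW(<L>) = {q, v}
Cell M[<F>, q] receives both <F> → <F> q w and <F> → <L> v and <F> → ε — the grammar is not LL(1).

No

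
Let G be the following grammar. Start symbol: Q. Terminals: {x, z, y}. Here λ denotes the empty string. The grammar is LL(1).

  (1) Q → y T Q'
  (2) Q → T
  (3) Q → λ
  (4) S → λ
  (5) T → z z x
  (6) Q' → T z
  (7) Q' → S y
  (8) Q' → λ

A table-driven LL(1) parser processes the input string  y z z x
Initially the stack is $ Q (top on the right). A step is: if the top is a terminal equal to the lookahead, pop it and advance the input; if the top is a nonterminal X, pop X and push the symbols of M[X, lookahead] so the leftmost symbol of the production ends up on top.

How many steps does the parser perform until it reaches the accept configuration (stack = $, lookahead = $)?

7

step 1: stack=$ Q  input=y z z x $  — expand Q → y T Q'
step 2: stack=$ Q' T y  input=y z z x $  — match y
step 3: stack=$ Q' T  input=z z x $  — expand T → z z x
step 4: stack=$ Q' x z z  input=z z x $  — match z
step 5: stack=$ Q' x z  input=z x $  — match z
step 6: stack=$ Q' x  input=x $  — match x
step 7: stack=$ Q'  input=$  — expand Q' → λ
Accept reached after 7 steps.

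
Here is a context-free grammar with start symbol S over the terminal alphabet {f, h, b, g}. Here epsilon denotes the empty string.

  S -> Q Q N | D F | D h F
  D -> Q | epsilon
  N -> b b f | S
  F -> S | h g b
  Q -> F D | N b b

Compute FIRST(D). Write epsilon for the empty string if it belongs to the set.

FIRST(S) = {b, h}  (via Q Q N, D F, D h F)
FIRST(N) = {b, h}  (via S)
FIRST(F) = {b, h}  (via S)
FIRST(Q) = {b, h}  (via F D, N b b)
FIRST(D) = {epsilon, b, h}  (via Q)

{epsilon, b, h}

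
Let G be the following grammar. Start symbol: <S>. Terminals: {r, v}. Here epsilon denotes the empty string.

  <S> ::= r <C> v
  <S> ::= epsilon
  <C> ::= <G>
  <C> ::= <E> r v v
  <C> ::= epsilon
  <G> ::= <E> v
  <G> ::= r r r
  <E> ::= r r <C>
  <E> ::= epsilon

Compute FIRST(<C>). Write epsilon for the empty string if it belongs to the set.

FIRST(<S>) = {epsilon, r}
FIRST(<E>) = {epsilon, r}
FIRST(<G>) = {r, v}  (via <E> v)
FIRST(<C>) = {epsilon, r, v}  (via <G>, <E> r v v)

{epsilon, r, v}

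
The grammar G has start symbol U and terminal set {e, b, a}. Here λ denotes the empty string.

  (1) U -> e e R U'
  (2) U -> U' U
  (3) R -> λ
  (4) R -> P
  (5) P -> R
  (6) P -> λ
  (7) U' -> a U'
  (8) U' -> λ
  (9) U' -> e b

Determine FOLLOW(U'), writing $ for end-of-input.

{$, a, e}

FIRST(U'): from U'->a U' we get {a}; from U'->λ we get {λ}; from U'->e b we get {e}. So FIRST(U') = {λ, a, e}.
FIRST(U): from U->e e R U' we get {e}; from U->U' U we get {a, e}. So FIRST(U) = {a, e}.
FIRST(R): from R->λ we get {λ}; from R->P we get {λ}. So FIRST(R) = {λ}.
FIRST(P): from P->R we get {λ}; from P->λ we get {λ}. So FIRST(P) = {λ}.
FOLLOW(U) includes $ since U is the start symbol.
FOLLOW(U): in U->U' U, the suffix after U is empty (adds nothing new). Thus FOLLOW(U) = {$}.
FOLLOW(U'): in U->e e R U', the suffix after U' is empty, so FOLLOW(U') ⊇ FOLLOW(U) = {$}; in U->U' U, U' is followed by U with FIRST {a, e}; in U'->a U', the suffix after U' is empty (adds nothing new). Thus FOLLOW(U') = {$, a, e}.
FOLLOW(R): in U->e e R U', R is followed by U' with FIRST {λ, a, e}; in U->e e R U', the suffix after R is nullable, so FOLLOW(R) ⊇ FOLLOW(U) = {$}; in P->R, the suffix after R is empty, so FOLLOW(R) ⊇ FOLLOW(P) = {$, a, e}. Thus FOLLOW(R) = {$, a, e}.
FOLLOW(P): in R->P, the suffix after P is empty, so FOLLOW(P) ⊇ FOLLOW(R) = {$, a, e}. Thus FOLLOW(P) = {$, a, e}.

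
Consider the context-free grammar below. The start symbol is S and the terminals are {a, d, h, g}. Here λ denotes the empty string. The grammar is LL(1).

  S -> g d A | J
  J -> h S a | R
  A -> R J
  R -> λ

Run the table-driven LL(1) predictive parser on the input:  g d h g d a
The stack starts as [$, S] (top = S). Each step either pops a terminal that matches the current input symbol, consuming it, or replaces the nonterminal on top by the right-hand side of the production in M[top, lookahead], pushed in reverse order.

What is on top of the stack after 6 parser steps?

step 1: stack=$ S  input=g d h g d a $  — expand S -> g d A
step 2: stack=$ A d g  input=g d h g d a $  — match g
step 3: stack=$ A d  input=d h g d a $  — match d
step 4: stack=$ A  input=h g d a $  — expand A -> R J
step 5: stack=$ J R  input=h g d a $  — expand R -> λ
step 6: stack=$ J  input=h g d a $  — expand J -> h S a
Stack after step 6: $ a S h (top = h).

h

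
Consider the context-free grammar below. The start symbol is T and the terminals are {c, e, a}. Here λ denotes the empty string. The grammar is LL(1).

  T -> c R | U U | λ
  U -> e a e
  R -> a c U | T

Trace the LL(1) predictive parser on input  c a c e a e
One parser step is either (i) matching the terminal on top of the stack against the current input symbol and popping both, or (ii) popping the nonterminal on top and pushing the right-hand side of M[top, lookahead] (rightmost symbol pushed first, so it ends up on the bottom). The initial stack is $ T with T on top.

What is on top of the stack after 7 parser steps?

step 1: stack=$ T  input=c a c e a e $  — expand T -> c R
step 2: stack=$ R c  input=c a c e a e $  — match c
step 3: stack=$ R  input=a c e a e $  — expand R -> a c U
step 4: stack=$ U c a  input=a c e a e $  — match a
step 5: stack=$ U c  input=c e a e $  — match c
step 6: stack=$ U  input=e a e $  — expand U -> e a e
step 7: stack=$ e a e  input=e a e $  — match e
Stack after step 7: $ e a (top = a).

a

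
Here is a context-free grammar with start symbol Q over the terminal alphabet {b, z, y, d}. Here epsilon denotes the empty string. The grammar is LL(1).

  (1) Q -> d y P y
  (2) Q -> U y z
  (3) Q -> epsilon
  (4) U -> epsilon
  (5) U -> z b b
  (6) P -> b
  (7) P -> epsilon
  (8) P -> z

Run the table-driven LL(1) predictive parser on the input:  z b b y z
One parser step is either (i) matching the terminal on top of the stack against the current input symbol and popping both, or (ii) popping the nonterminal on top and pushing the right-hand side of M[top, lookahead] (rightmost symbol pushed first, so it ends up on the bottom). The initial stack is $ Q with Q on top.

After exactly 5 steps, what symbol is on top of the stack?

y

step 1: stack=$ Q  input=z b b y z $  — expand Q -> U y z
step 2: stack=$ z y U  input=z b b y z $  — expand U -> z b b
step 3: stack=$ z y b b z  input=z b b y z $  — match z
step 4: stack=$ z y b b  input=b b y z $  — match b
step 5: stack=$ z y b  input=b y z $  — match b
Stack after step 5: $ z y (top = y).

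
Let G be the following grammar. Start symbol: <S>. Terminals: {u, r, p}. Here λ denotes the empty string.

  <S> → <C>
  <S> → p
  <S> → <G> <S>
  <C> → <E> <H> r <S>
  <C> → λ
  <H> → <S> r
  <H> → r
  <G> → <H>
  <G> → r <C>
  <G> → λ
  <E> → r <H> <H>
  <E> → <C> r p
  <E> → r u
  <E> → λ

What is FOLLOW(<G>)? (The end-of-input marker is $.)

{$, p, r}

FIRST(<S>): from <S>→<C> we get {λ, p, r}; from <S>→p we get {p}; from <S>→<G> <S> we get {λ, p, r}. So FIRST(<S>) = {λ, p, r}.
FIRST(<H>): from <H>→<S> r we get {p, r}; from <H>→r we get {r}. So FIRST(<H>) = {p, r}.
FIRST(<G>): from <G>→<H> we get {p, r}; from <G>→r <C> we get {r}; from <G>→λ we get {λ}. So FIRST(<G>) = {λ, p, r}.
FIRST(<C>): from <C>→<E> <H> r <S> we get {p, r}; from <C>→λ we get {λ}. So FIRST(<C>) = {λ, p, r}.
FIRST(<E>): from <E>→r <H> <H> we get {r}; from <E>→<C> r p we get {p, r}; from <E>→r u we get {r}; from <E>→λ we get {λ}. So FIRST(<E>) = {λ, p, r}.
FOLLOW(<S>) includes $ since <S> is the start symbol.
FOLLOW(<E>): in <C>→<E> <H> r <S>, <E> is followed by <H> r <S> with FIRST {p, r}. Thus FOLLOW(<E>) = {p, r}.
FOLLOW(<S>): in <S>→<G> <S>, the suffix after <S> is empty (adds nothing new); in <C>→<E> <H> r <S>, the suffix after <S> is empty, so FOLLOW(<S>) ⊇ FOLLOW(<C>) = {$, p, r}; in <H>→<S> r, <S> is followed by r with FIRST {r}. Thus FOLLOW(<S>) = {$, p, r}.
FOLLOW(<G>): in <S>→<G> <S>, <G> is followed by <S> with FIRST {λ, p, r}; in <S>→<G> <S>, the suffix after <G> is nullable, so FOLLOW(<G>) ⊇ FOLLOW(<S>) = {$, p, r}. Thus FOLLOW(<G>) = {$, p, r}.
FOLLOW(<C>): in <S>→<C>, the suffix after <C> is empty, so FOLLOW(<C>) ⊇ FOLLOW(<S>) = {$, p, r}; in <G>→r <C>, the suffix after <C> is empty, so FOLLOW(<C>) ⊇ FOLLOW(<G>) = {$, p, r}; in <E>→<C> r p, <C> is followed by r p with FIRST {r}. Thus FOLLOW(<C>) = {$, p, r}.
FOLLOW(<H>): in <C>→<E> <H> r <S>, <H> is followed by r <S> with FIRST {r}; in <G>→<H>, the suffix after <H> is empty, so FOLLOW(<H>) ⊇ FOLLOW(<G>) = {$, p, r}; in <E>→r <H> <H> (occurrence 1), <H> is followed by <H> with FIRST {p, r}; in <E>→r <H> <H> (occurrence 2), the suffix after <H> is empty, so FOLLOW(<H>) ⊇ FOLLOW(<E>) = {p, r}. Thus FOLLOW(<H>) = {$, p, r}.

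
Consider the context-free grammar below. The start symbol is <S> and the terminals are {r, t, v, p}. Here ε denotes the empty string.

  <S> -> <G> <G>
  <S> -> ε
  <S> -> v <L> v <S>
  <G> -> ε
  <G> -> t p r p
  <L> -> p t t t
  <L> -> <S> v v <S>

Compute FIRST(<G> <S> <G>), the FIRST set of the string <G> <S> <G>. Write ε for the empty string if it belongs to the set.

FIRST(<G>) = {ε, t}
FIRST(<S>) = {ε, t, v}  (via <G> <G>)
FIRST(<L>) = {p, t, v}  (via <S> v v <S>)
FIRST(<G> <S> <G>): take FIRST of each symbol in turn, carrying on past any symbol whose FIRST contains ε; result {ε, t, v}.

{ε, t, v}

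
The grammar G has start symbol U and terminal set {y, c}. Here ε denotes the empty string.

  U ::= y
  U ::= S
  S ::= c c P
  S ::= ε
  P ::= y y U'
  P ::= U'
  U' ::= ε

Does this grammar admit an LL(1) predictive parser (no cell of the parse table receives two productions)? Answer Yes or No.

Yes

FIRST(U) = {ε, c, y}
FIRST(S) = {ε, c}
FIRST(P) = {ε, y}
FIRST(U') = {ε}
FOLLOW(U) = {$}
FOLLOW(S) = {$}
FOLLOW(P) = {$}
FOLLOW(U') = {$}
Each cell of M receives at most one production.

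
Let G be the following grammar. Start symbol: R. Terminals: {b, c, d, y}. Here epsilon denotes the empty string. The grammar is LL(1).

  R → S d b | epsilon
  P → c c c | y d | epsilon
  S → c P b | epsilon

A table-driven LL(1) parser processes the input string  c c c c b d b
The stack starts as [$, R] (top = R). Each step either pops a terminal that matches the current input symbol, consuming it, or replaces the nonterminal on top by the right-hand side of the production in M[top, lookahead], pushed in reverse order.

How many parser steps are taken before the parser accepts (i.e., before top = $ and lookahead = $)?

step 1: stack=$ R  input=c c c c b d b $  — expand R → S d b
step 2: stack=$ b d S  input=c c c c b d b $  — expand S → c P b
step 3: stack=$ b d b P c  input=c c c c b d b $  — match c
step 4: stack=$ b d b P  input=c c c b d b $  — expand P → c c c
step 5: stack=$ b d b c c c  input=c c c b d b $  — match c
step 6: stack=$ b d b c c  input=c c b d b $  — match c
step 7: stack=$ b d b c  input=c b d b $  — match c
step 8: stack=$ b d b  input=b d b $  — match b
step 9: stack=$ b d  input=d b $  — match d
step 10: stack=$ b  input=b $  — match b
Accept reached after 10 steps.

10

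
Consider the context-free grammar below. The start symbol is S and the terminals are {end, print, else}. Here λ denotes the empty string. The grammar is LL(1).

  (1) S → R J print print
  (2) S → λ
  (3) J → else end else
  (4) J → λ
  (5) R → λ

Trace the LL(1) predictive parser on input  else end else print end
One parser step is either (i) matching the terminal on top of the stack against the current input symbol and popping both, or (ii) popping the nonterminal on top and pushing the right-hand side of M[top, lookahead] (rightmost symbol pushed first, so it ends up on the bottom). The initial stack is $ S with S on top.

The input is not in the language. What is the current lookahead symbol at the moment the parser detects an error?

     Stack                        Input                      Action
  1  $ S                          else end else print end $  expand S → R J print print
  2  $ print print J R            else end else print end $  expand R → λ
  3  $ print print J              else end else print end $  expand J → else end else
  4  $ print print else end else  else end else print end $  match else
  5  $ print print else end       end else print end $       match end
  6  $ print print else           else print end $           match else
  7  $ print print                print end $                match print
  8  $ print                      end $                      error: top is terminal print but lookahead is end

end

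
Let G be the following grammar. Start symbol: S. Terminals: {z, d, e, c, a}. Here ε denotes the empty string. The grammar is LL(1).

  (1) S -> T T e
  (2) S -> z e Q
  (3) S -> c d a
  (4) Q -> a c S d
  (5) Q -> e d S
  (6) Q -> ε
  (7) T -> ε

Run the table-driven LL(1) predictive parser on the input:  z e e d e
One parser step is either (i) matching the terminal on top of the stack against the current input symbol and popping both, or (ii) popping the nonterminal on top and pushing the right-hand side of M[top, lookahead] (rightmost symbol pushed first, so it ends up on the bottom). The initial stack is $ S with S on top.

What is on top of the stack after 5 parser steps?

d

step 1: stack=$ S  input=z e e d e $  — expand S -> z e Q
step 2: stack=$ Q e z  input=z e e d e $  — match z
step 3: stack=$ Q e  input=e e d e $  — match e
step 4: stack=$ Q  input=e d e $  — expand Q -> e d S
step 5: stack=$ S d e  input=e d e $  — match e
Stack after step 5: $ S d (top = d).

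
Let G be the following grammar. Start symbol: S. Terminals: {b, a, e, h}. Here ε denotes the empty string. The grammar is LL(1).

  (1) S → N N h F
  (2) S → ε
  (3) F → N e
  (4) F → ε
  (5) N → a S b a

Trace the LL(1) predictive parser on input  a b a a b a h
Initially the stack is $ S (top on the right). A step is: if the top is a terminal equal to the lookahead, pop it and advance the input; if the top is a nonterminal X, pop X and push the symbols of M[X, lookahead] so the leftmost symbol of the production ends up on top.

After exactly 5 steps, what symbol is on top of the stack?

a

     Stack            Input            Action
  1  $ S              a b a a b a h $  expand S → N N h F
  2  $ F h N N        a b a a b a h $  expand N → a S b a
  3  $ F h N a b S a  a b a a b a h $  match a
  4  $ F h N a b S    b a a b a h $    expand S → ε
  5  $ F h N a b      b a a b a h $    match b
Stack after step 5: $ F h N a (top = a).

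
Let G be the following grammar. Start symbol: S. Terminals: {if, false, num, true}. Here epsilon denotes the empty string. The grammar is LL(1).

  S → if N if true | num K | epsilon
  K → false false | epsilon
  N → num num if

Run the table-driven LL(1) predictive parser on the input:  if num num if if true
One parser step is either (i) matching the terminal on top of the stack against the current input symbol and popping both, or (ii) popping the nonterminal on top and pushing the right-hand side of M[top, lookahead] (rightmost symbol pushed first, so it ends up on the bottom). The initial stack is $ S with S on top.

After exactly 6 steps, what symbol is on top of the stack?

if

step 1: stack=$ S  input=if num num if if true $  — expand S → if N if true
step 2: stack=$ true if N if  input=if num num if if true $  — match if
step 3: stack=$ true if N  input=num num if if true $  — expand N → num num if
step 4: stack=$ true if if num num  input=num num if if true $  — match num
step 5: stack=$ true if if num  input=num if if true $  — match num
step 6: stack=$ true if if  input=if if true $  — match if
Stack after step 6: $ true if (top = if).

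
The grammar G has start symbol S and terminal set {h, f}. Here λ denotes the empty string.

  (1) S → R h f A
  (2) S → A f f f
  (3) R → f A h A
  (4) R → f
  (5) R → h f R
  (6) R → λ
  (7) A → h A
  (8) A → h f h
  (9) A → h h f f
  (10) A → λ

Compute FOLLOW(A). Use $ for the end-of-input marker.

{$, f, h}

FIRST(R) = {λ, f, h}
FIRST(A) = {λ, h}
FIRST(S) = {f, h}  (via R h f A, A f f f)
FOLLOW(S) includes $ since S is the start symbol.
FOLLOW(S): S appears on no right-hand side. Thus FOLLOW(S) = {$}.
FOLLOW(R): in S→R h f A, R is followed by h f A with FIRST {h}; in R→h f R, the suffix after R is empty (adds nothing new). Thus FOLLOW(R) = {h}.
FOLLOW(A): in S→R h f A, the suffix after A is empty, so FOLLOW(A) ⊇ FOLLOW(S) = {$}; in S→A f f f, A is followed by f f f with FIRST {f}; in R→f A h A (occurrence 1), A is followed by h A with FIRST {h}; in R→f A h A (occurrence 2), the suffix after A is empty, so FOLLOW(A) ⊇ FOLLOW(R) = {h}; in A→h A, the suffix after A is empty (adds nothing new). Thus FOLLOW(A) = {$, f, h}.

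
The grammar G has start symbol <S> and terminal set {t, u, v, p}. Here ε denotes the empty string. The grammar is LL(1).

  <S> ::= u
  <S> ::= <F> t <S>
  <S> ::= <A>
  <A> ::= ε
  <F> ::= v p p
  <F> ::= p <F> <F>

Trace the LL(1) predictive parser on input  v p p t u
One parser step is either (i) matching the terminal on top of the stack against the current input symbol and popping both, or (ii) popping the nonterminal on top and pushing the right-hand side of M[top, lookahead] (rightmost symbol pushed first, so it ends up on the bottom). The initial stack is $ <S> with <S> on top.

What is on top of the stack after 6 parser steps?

<S>

     Stack          Input        Action
  1  $ <S>          v p p t u $  expand <S> ::= <F> t <S>
  2  $ <S> t <F>    v p p t u $  expand <F> ::= v p p
  3  $ <S> t p p v  v p p t u $  match v
  4  $ <S> t p p    p p t u $    match p
  5  $ <S> t p      p t u $      match p
  6  $ <S> t        t u $        match t
Stack after step 6: $ <S> (top = <S>).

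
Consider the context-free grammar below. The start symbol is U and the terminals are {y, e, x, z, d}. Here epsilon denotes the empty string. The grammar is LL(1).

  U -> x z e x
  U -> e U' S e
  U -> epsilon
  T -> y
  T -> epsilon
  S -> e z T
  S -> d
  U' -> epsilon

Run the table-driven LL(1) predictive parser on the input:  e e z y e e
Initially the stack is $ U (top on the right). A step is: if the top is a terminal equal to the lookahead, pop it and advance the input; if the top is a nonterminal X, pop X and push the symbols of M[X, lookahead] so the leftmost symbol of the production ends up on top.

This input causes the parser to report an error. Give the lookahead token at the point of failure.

e

step 1: stack=$ U  input=e e z y e e $  — expand U -> e U' S e
step 2: stack=$ e S U' e  input=e e z y e e $  — match e
step 3: stack=$ e S U'  input=e z y e e $  — expand U' -> epsilon
step 4: stack=$ e S  input=e z y e e $  — expand S -> e z T
step 5: stack=$ e T z e  input=e z y e e $  — match e
step 6: stack=$ e T z  input=z y e e $  — match z
step 7: stack=$ e T  input=y e e $  — expand T -> y
step 8: stack=$ e y  input=y e e $  — match y
step 9: stack=$ e  input=e e $  — match e
step 10: stack=$  input=e $  — error: stack empty but input remains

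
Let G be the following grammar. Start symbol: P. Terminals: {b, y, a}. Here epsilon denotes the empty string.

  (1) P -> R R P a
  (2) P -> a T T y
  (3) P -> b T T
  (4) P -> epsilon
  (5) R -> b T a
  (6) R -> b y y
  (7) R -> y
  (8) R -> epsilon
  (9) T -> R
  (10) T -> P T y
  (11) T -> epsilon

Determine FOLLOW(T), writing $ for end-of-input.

FIRST(R): from R->b T a we get {b}; from R->b y y we get {b}; from R->y we get {y}; from R->epsilon we get {epsilon}. So FIRST(R) = {epsilon, b, y}.
FIRST(P): from P->R R P a we get {a, b, y}; from P->a T T y we get {a}; from P->b T T we get {b}; from P->epsilon we get {epsilon}. So FIRST(P) = {epsilon, a, b, y}.
FIRST(T): from T->R we get {epsilon, b, y}; from T->P T y we get {a, b, y}; from T->epsilon we get {epsilon}. So FIRST(T) = {epsilon, a, b, y}.
FOLLOW(P) includes $ since P is the start symbol.
FOLLOW(P): in P->R R P a, P is followed by a with FIRST {a}; in T->P T y, P is followed by T y with FIRST {a, b, y}. Thus FOLLOW(P) = {$, a, b, y}.
FOLLOW(T): in P->a T T y (occurrence 1), T is followed by T y with FIRST {a, b, y}; in P->a T T y (occurrence 2), T is followed by y with FIRST {y}; in P->b T T (occurrence 1), T is followed by T with FIRST {epsilon, a, b, y}; in P->b T T (occurrence 1), the suffix after T is nullable, so FOLLOW(T) ⊇ FOLLOW(P) = {$, a, b, y}; in P->b T T (occurrence 2), the suffix after T is empty, so FOLLOW(T) ⊇ FOLLOW(P) = {$, a, b, y}; in R->b T a, T is followed by a with FIRST {a}; in T->P T y, T is followed by y with FIRST {y}. Thus FOLLOW(T) = {$, a, b, y}.
FOLLOW(R): in P->R R P a (occurrence 1), R is followed by R P a with FIRST {a, b, y}; in P->R R P a (occurrence 2), R is followed by P a with FIRST {a, b, y}; in T->R, the suffix after R is empty, so FOLLOW(R) ⊇ FOLLOW(T) = {$, a, b, y}. Thus FOLLOW(R) = {$, a, b, y}.

{$, a, b, y}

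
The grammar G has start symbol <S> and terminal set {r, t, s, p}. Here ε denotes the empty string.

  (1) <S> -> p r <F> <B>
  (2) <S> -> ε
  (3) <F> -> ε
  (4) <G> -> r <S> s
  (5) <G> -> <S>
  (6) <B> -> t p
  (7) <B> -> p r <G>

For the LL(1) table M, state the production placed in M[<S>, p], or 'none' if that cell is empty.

<S> -> p r <F> <B>

FIRST(<S>) = {ε, p}
FIRST(<F>) = {ε}
FIRST(<B>) = {p, t}
FIRST(<G>) = {ε, p, r}  (via <S>)
FOLLOW(<S>) includes $ since <S> is the start symbol.
FOLLOW(<S>): in <G>->r <S> s, <S> is followed by s with FIRST {s}; in <G>-><S>, the suffix after <S> is empty, so FOLLOW(<S>) ⊇ FOLLOW(<G>) = {$, s}. Thus FOLLOW(<S>) = {$, s}.
FOLLOW(<G>): in <B>->p r <G>, the suffix after <G> is empty, so FOLLOW(<G>) ⊇ FOLLOW(<B>) = {$, s}. Thus FOLLOW(<G>) = {$, s}.
For <S> -> p r <F> <B>: FIRST(p r <F> <B>) = {p}, so it goes in M[<S>, t] for t ∈ {p}.
For <S> -> ε: FIRST(ε) = {ε}, so it goes in M[<S>, t] for t ∈ {}; since ε ∈ FIRST, also for every t ∈ FOLLOW(<S>) = {$, s}.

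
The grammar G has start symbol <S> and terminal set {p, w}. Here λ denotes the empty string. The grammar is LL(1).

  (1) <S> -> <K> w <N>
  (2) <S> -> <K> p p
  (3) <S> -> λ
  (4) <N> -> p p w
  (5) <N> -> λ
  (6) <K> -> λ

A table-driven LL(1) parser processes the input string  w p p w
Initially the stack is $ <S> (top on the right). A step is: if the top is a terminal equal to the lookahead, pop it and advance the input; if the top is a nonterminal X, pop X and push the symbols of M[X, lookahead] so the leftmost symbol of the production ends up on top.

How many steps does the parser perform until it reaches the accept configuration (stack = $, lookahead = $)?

     Stack        Input      Action
  1  $ <S>        w p p w $  expand <S> -> <K> w <N>
  2  $ <N> w <K>  w p p w $  expand <K> -> λ
  3  $ <N> w      w p p w $  match w
  4  $ <N>        p p w $    expand <N> -> p p w
  5  $ w p p      p p w $    match p
  6  $ w p        p w $      match p
  7  $ w          w $        match w
Accept reached after 7 steps.

7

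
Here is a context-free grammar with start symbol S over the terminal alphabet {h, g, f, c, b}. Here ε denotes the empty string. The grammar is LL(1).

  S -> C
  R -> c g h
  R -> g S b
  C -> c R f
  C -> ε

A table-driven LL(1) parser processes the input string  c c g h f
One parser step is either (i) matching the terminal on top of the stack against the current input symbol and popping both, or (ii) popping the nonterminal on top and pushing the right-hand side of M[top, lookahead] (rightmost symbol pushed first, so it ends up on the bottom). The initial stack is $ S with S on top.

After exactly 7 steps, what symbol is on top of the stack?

f

step 1: stack=$ S  input=c c g h f $  — expand S -> C
step 2: stack=$ C  input=c c g h f $  — expand C -> c R f
step 3: stack=$ f R c  input=c c g h f $  — match c
step 4: stack=$ f R  input=c g h f $  — expand R -> c g h
step 5: stack=$ f h g c  input=c g h f $  — match c
step 6: stack=$ f h g  input=g h f $  — match g
step 7: stack=$ f h  input=h f $  — match h
Stack after step 7: $ f (top = f).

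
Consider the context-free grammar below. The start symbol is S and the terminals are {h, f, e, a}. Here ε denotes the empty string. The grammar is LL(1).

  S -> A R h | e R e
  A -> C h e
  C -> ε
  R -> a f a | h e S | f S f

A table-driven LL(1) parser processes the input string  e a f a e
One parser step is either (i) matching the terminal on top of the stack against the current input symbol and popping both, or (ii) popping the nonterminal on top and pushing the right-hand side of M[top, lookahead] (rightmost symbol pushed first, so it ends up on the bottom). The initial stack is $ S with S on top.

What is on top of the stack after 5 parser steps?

a

step 1: stack=$ S  input=e a f a e $  — expand S -> e R e
step 2: stack=$ e R e  input=e a f a e $  — match e
step 3: stack=$ e R  input=a f a e $  — expand R -> a f a
step 4: stack=$ e a f a  input=a f a e $  — match a
step 5: stack=$ e a f  input=f a e $  — match f
Stack after step 5: $ e a (top = a).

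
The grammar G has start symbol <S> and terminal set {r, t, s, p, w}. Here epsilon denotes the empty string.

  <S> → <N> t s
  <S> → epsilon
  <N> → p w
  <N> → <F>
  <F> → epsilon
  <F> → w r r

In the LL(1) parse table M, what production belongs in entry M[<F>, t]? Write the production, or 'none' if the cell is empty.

<F> → epsilon

FIRST(<F>) = {epsilon, w}
FIRST(<N>) = {epsilon, p, w}  (via <F>)
FIRST(<S>) = {epsilon, p, t, w}  (via <N> t s)
FOLLOW(<S>) includes $ since <S> is the start symbol.
FOLLOW(<N>): in <S>→<N> t s, <N> is followed by t s with FIRST {t}. Thus FOLLOW(<N>) = {t}.
FOLLOW(<F>): in <N>→<F>, the suffix after <F> is empty, so FOLLOW(<F>) ⊇ FOLLOW(<N>) = {t}. Thus FOLLOW(<F>) = {t}.
For <F> → epsilon: FIRST(epsilon) = {epsilon}, so it goes in M[<F>, t] for t ∈ {}; since epsilon ∈ FIRST, also for every t ∈ FOLLOW(<F>) = {t}.
For <F> → w r r: FIRST(w r r) = {w}, so it goes in M[<F>, t] for t ∈ {w}.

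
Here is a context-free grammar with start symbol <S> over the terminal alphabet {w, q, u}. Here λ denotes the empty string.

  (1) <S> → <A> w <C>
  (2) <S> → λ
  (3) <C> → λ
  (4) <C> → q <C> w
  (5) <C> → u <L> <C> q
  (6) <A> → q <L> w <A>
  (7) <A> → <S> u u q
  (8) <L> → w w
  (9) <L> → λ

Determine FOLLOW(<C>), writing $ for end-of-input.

{$, q, u, w}

FIRST(<C>): from <C>→λ we get {λ}; from <C>→q <C> w we get {q}; from <C>→u <L> <C> q we get {u}. So FIRST(<C>) = {λ, q, u}.
FIRST(<L>): from <L>→w w we get {w}; from <L>→λ we get {λ}. So FIRST(<L>) = {λ, w}.
FIRST(<S>): from <S>→<A> w <C> we get {q, u}; from <S>→λ we get {λ}. So FIRST(<S>) = {λ, q, u}.
FIRST(<A>): from <A>→q <L> w <A> we get {q}; from <A>→<S> u u q we get {q, u}. So FIRST(<A>) = {q, u}.
FOLLOW(<S>) includes $ since <S> is the start symbol.
FOLLOW(<S>): in <A>→<S> u u q, <S> is followed by u u q with FIRST {u}. Thus FOLLOW(<S>) = {$, u}.
FOLLOW(<C>): in <S>→<A> w <C>, the suffix after <C> is empty, so FOLLOW(<C>) ⊇ FOLLOW(<S>) = {$, u}; in <C>→q <C> w, <C> is followed by w with FIRST {w}; in <C>→u <L> <C> q, <C> is followed by q with FIRST {q}. Thus FOLLOW(<C>) = {$, q, u, w}.
FOLLOW(<A>): in <S>→<A> w <C>, <A> is followed by w <C> with FIRST {w}; in <A>→q <L> w <A>, the suffix after <A> is empty (adds nothing new). Thus FOLLOW(<A>) = {w}.
FOLLOW(<L>): in <C>→u <L> <C> q, <L> is followed by <C> q with FIRST {q, u}; in <A>→q <L> w <A>, <L> is followed by w <A> with FIRST {w}. Thus FOLLOW(<L>) = {q, u, w}.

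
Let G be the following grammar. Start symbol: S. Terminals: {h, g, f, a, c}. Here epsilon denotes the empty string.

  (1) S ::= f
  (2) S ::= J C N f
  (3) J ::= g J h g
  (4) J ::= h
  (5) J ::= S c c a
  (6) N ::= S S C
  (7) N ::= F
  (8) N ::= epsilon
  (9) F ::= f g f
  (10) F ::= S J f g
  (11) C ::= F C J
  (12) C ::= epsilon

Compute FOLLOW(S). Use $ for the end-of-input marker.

FIRST(S) = {f, g, h}  (via J C N f)
FIRST(J) = {f, g, h}  (via S c c a)
FIRST(F) = {f, g, h}  (via S J f g)
FIRST(N) = {epsilon, f, g, h}  (via S S C, F)
FIRST(C) = {epsilon, f, g, h}  (via F C J)
FOLLOW(S) includes $ since S is the start symbol.
FOLLOW(N): in S::=J C N f, N is followed by f with FIRST {f}. Thus FOLLOW(N) = {f}.
FOLLOW(S): in J::=S c c a, S is followed by c c a with FIRST {c}; in N::=S S C (occurrence 1), S is followed by S C with FIRST {f, g, h}; in N::=S S C (occurrence 2), S is followed by C with FIRST {epsilon, f, g, h}; in N::=S S C (occurrence 2), the suffix after S is nullable, so FOLLOW(S) ⊇ FOLLOW(N) = {f}; in F::=S J f g, S is followed by J f g with FIRST {f, g, h}. Thus FOLLOW(S) = {$, c, f, g, h}.
FOLLOW(F): in N::=F, the suffix after F is empty, so FOLLOW(F) ⊇ FOLLOW(N) = {f}; in C::=F C J, F is followed by C J with FIRST {f, g, h}. Thus FOLLOW(F) = {f, g, h}.
FOLLOW(C): in S::=J C N f, C is followed by N f with FIRST {f, g, h}; in N::=S S C, the suffix after C is empty, so FOLLOW(C) ⊇ FOLLOW(N) = {f}; in C::=F C J, C is followed by J with FIRST {f, g, h}. Thus FOLLOW(C) = {f, g, h}.
FOLLOW(J): in S::=J C N f, J is followed by C N f with FIRST {f, g, h}; in J::=g J h g, J is followed by h g with FIRST {h}; in F::=S J f g, J is followed by f g with FIRST {f}; in C::=F C J, the suffix after J is empty, so FOLLOW(J) ⊇ FOLLOW(C) = {f, g, h}. Thus FOLLOW(J) = {f, g, h}.

{$, c, f, g, h}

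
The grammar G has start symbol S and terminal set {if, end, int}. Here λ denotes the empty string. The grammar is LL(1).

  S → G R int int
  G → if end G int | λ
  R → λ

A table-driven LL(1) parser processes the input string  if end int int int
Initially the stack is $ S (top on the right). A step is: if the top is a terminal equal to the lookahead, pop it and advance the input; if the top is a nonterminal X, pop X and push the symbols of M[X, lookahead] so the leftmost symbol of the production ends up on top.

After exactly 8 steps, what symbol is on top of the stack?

int

     Stack                     Input                 Action
  1  $ S                       if end int int int $  expand S → G R int int
  2  $ int int R G             if end int int int $  expand G → if end G int
  3  $ int int R int G end if  if end int int int $  match if
  4  $ int int R int G end     end int int int $     match end
  5  $ int int R int G         int int int $         expand G → λ
  6  $ int int R int           int int int $         match int
  7  $ int int R               int int $             expand R → λ
  8  $ int int                 int int $             match int
Stack after step 8: $ int (top = int).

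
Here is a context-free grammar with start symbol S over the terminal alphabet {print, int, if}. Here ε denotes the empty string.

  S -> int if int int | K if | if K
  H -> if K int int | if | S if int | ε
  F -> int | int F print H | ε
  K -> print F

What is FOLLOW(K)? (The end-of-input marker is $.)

{$, if, int}

FIRST(F) = {ε, int}
FIRST(K) = {print}
FIRST(S) = {if, int, print}  (via K if)
FIRST(H) = {ε, if, int, print}  (via S if int)
FOLLOW(S) includes $ since S is the start symbol.
FOLLOW(S): in H->S if int, S is followed by if int with FIRST {if}. Thus FOLLOW(S) = {$, if}.
FOLLOW(K): in S->K if, K is followed by if with FIRST {if}; in S->if K, the suffix after K is empty, so FOLLOW(K) ⊇ FOLLOW(S) = {$, if}; in H->if K int int, K is followed by int int with FIRST {int}. Thus FOLLOW(K) = {$, if, int}.
FOLLOW(F): in F->int F print H, F is followed by print H with FIRST {print}; in K->print F, the suffix after F is empty, so FOLLOW(F) ⊇ FOLLOW(K) = {$, if, int}. Thus FOLLOW(F) = {$, if, int, print}.
FOLLOW(H): in F->int F print H, the suffix after H is empty, so FOLLOW(H) ⊇ FOLLOW(F) = {$, if, int, print}. Thus FOLLOW(H) = {$, if, int, print}.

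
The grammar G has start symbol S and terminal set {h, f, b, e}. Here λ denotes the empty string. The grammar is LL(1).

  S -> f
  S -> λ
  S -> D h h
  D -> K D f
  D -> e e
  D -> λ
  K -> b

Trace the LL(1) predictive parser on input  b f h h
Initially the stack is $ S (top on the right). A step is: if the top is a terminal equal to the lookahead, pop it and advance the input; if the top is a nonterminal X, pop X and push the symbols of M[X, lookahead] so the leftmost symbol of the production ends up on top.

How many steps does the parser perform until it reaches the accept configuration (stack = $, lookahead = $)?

8

step 1: stack=$ S  input=b f h h $  — expand S -> D h h
step 2: stack=$ h h D  input=b f h h $  — expand D -> K D f
step 3: stack=$ h h f D K  input=b f h h $  — expand K -> b
step 4: stack=$ h h f D b  input=b f h h $  — match b
step 5: stack=$ h h f D  input=f h h $  — expand D -> λ
step 6: stack=$ h h f  input=f h h $  — match f
step 7: stack=$ h h  input=h h $  — match h
step 8: stack=$ h  input=h $  — match h
Accept reached after 8 steps.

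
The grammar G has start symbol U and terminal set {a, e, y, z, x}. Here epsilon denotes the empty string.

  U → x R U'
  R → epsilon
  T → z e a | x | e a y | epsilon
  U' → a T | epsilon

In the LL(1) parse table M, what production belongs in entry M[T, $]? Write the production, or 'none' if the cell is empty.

T → epsilon

FIRST(U) = {x}
FIRST(R) = {epsilon}
FIRST(T) = {epsilon, e, x, z}
FIRST(U') = {epsilon, a}
FOLLOW(U) includes $ since U is the start symbol.
FOLLOW(U'): in U→x R U', the suffix after U' is empty, so FOLLOW(U') ⊇ FOLLOW(U) = {$}. Thus FOLLOW(U') = {$}.
FOLLOW(T): in U'→a T, the suffix after T is empty, so FOLLOW(T) ⊇ FOLLOW(U') = {$}. Thus FOLLOW(T) = {$}.
For T → z e a: FIRST(z e a) = {z}, so it goes in M[T, t] for t ∈ {z}.
For T → x: FIRST(x) = {x}, so it goes in M[T, t] for t ∈ {x}.
For T → e a y: FIRST(e a y) = {e}, so it goes in M[T, t] for t ∈ {e}.
For T → epsilon: FIRST(epsilon) = {epsilon}, so it goes in M[T, t] for t ∈ {}; since epsilon ∈ FIRST, also for every t ∈ FOLLOW(T) = {$}.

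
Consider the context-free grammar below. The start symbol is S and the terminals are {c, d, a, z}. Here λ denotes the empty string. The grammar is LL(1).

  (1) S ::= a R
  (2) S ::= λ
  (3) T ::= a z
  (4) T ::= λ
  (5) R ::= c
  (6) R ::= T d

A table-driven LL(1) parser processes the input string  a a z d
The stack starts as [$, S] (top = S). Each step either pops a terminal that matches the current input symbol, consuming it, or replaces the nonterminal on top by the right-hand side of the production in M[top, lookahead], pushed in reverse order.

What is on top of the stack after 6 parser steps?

d

step 1: stack=$ S  input=a a z d $  — expand S ::= a R
step 2: stack=$ R a  input=a a z d $  — match a
step 3: stack=$ R  input=a z d $  — expand R ::= T d
step 4: stack=$ d T  input=a z d $  — expand T ::= a z
step 5: stack=$ d z a  input=a z d $  — match a
step 6: stack=$ d z  input=z d $  — match z
Stack after step 6: $ d (top = d).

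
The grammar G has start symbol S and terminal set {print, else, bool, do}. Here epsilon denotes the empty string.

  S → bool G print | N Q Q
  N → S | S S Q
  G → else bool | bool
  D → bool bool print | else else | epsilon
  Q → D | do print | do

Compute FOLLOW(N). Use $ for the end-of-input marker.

FIRST(G) = {bool, else}
FIRST(D) = {epsilon, bool, else}
FIRST(Q) = {epsilon, bool, do, else}  (via D)
FIRST(S) = {bool}  (via N Q Q)
FIRST(N) = {bool}  (via S, S S Q)
FOLLOW(S) includes $ since S is the start symbol.
FOLLOW(G): in S→bool G print, G is followed by print with FIRST {print}. Thus FOLLOW(G) = {print}.
FOLLOW(S): in N→S, the suffix after S is empty, so FOLLOW(S) ⊇ FOLLOW(N) = {$, bool, do, else}; in N→S S Q (occurrence 1), S is followed by S Q with FIRST {bool}; in N→S S Q (occurrence 2), S is followed by Q with FIRST {epsilon, bool, do, else}; in N→S S Q (occurrence 2), the suffix after S is nullable, so FOLLOW(S) ⊇ FOLLOW(N) = {$, bool, do, else}. Thus FOLLOW(S) = {$, bool, do, else}.
FOLLOW(N): in S→N Q Q, N is followed by Q Q with FIRST {epsilon, bool, do, else}; in S→N Q Q, the suffix after N is nullable, so FOLLOW(N) ⊇ FOLLOW(S) = {$, bool, do, else}. Thus FOLLOW(N) = {$, bool, do, else}.
FOLLOW(Q): in S→N Q Q (occurrence 1), Q is followed by Q with FIRST {epsilon, bool, do, else}; in S→N Q Q (occurrence 1), the suffix after Q is nullable, so FOLLOW(Q) ⊇ FOLLOW(S) = {$, bool, do, else}; in S→N Q Q (occurrence 2), the suffix after Q is empty, so FOLLOW(Q) ⊇ FOLLOW(S) = {$, bool, do, else}; in N→S S Q, the suffix after Q is empty, so FOLLOW(Q) ⊇ FOLLOW(N) = {$, bool, do, else}. Thus FOLLOW(Q) = {$, bool, do, else}.
FOLLOW(D): in Q→D, the suffix after D is empty, so FOLLOW(D) ⊇ FOLLOW(Q) = {$, bool, do, else}. Thus FOLLOW(D) = {$, bool, do, else}.

{$, bool, do, else}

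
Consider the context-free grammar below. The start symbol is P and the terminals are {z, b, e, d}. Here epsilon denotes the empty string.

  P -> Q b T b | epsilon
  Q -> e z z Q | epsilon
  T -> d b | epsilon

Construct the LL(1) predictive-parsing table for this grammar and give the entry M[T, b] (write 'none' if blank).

FIRST(Q) = {epsilon, e}
FIRST(T) = {epsilon, d}
FIRST(P) = {epsilon, b, e}  (via Q b T b)
FOLLOW(P) includes $ since P is the start symbol.
FOLLOW(T): in P->Q b T b, T is followed by b with FIRST {b}. Thus FOLLOW(T) = {b}.
For T -> d b: FIRST(d b) = {d}, so it goes in M[T, t] for t ∈ {d}.
For T -> epsilon: FIRST(epsilon) = {epsilon}, so it goes in M[T, t] for t ∈ {}; since epsilon ∈ FIRST, also for every t ∈ FOLLOW(T) = {b}.

T -> epsilon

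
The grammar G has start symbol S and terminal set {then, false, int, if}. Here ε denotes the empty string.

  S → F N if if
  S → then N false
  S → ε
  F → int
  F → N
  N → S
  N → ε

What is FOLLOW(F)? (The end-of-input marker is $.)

{if, int, then}

FIRST(S): from S→F N if if we get {if, int, then}; from S→then N false we get {then}; from S→ε we get {ε}. So FIRST(S) = {ε, if, int, then}.
FIRST(N): from N→S we get {ε, if, int, then}; from N→ε we get {ε}. So FIRST(N) = {ε, if, int, then}.
FIRST(F): from F→int we get {int}; from F→N we get {ε, if, int, then}. So FIRST(F) = {ε, if, int, then}.
FOLLOW(S) includes $ since S is the start symbol.
FOLLOW(F): in S→F N if if, F is followed by N if if with FIRST {if, int, then}. Thus FOLLOW(F) = {if, int, then}.
FOLLOW(N): in S→F N if if, N is followed by if if with FIRST {if}; in S→then N false, N is followed by false with FIRST {false}; in F→N, the suffix after N is empty, so FOLLOW(N) ⊇ FOLLOW(F) = {if, int, then}. Thus FOLLOW(N) = {false, if, int, then}.
FOLLOW(S): in N→S, the suffix after S is empty, so FOLLOW(S) ⊇ FOLLOW(N) = {false, if, int, then}. Thus FOLLOW(S) = {$, false, if, int, then}.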